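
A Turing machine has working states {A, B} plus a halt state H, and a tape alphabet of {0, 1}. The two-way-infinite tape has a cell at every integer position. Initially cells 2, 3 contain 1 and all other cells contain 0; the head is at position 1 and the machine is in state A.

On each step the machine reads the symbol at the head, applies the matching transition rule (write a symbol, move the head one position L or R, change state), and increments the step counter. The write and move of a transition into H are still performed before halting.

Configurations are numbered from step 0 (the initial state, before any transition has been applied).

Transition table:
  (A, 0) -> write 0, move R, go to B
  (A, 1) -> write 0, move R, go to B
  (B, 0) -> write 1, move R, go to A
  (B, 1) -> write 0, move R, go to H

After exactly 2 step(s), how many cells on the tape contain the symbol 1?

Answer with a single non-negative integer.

Answer: 1

Derivation:
Step 1: in state A at pos 1, read 0 -> (A,0)->write 0,move R,goto B. Now: state=B, head=2, tape[0..4]=00110 (head:   ^)
Step 2: in state B at pos 2, read 1 -> (B,1)->write 0,move R,goto H. Now: state=H, head=3, tape[0..4]=00010 (head:    ^)
Cells containing 1 after step 2: {3} -> 1 cell(s)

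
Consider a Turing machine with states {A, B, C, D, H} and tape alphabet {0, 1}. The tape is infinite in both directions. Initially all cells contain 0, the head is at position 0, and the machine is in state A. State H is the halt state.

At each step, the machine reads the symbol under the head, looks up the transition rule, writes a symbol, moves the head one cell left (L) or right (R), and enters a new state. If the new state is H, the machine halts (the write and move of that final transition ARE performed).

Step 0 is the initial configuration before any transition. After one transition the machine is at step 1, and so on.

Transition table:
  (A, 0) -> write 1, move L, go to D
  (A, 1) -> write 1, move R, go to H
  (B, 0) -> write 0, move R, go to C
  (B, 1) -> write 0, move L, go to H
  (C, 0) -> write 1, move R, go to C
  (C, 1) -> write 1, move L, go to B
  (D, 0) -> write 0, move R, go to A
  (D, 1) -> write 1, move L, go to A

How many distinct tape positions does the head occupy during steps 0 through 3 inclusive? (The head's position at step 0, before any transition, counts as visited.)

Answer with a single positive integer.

Step 1: in state A at pos 0, read 0 -> (A,0)->write 1,move L,goto D. Now: state=D, head=-1, tape[-2..1]=0010 (head:  ^)
Step 2: in state D at pos -1, read 0 -> (D,0)->write 0,move R,goto A. Now: state=A, head=0, tape[-2..1]=0010 (head:   ^)
Step 3: in state A at pos 0, read 1 -> (A,1)->write 1,move R,goto H. Now: state=H, head=1, tape[-2..2]=00100 (head:    ^)
Head positions at steps 0..3: starting at 0, distinct positions visited = {-1, 0, 1} -> 3 position(s)

Answer: 3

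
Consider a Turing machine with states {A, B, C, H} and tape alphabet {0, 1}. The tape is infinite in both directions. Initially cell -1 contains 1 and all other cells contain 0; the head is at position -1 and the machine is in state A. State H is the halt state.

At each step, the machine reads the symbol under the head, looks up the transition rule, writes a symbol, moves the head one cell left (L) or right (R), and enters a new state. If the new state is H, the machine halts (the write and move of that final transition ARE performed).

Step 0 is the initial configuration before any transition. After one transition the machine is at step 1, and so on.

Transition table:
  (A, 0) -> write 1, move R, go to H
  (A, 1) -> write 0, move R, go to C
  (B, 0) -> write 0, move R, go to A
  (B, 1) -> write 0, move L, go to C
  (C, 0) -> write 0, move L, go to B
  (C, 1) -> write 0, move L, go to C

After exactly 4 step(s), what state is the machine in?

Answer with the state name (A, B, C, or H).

Step 1: in state A at pos -1, read 1 -> (A,1)->write 0,move R,goto C. Now: state=C, head=0, tape[-2..1]=0000 (head:   ^)
Step 2: in state C at pos 0, read 0 -> (C,0)->write 0,move L,goto B. Now: state=B, head=-1, tape[-2..1]=0000 (head:  ^)
Step 3: in state B at pos -1, read 0 -> (B,0)->write 0,move R,goto A. Now: state=A, head=0, tape[-2..1]=0000 (head:   ^)
Step 4: in state A at pos 0, read 0 -> (A,0)->write 1,move R,goto H. Now: state=H, head=1, tape[-2..2]=00100 (head:    ^)

Answer: H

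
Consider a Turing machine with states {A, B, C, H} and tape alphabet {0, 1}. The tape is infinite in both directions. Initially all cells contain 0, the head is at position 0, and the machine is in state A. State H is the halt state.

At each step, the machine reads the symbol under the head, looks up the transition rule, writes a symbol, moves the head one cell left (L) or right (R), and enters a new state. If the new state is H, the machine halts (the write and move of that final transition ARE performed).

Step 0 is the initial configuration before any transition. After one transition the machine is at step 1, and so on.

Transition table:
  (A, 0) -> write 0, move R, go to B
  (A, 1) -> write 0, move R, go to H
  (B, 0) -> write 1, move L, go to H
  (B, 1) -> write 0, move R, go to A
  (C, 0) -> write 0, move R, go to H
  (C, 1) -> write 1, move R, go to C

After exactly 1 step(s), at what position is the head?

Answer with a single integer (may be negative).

Step 1: in state A at pos 0, read 0 -> (A,0)->write 0,move R,goto B. Now: state=B, head=1, tape[-1..2]=0000 (head:   ^)

Answer: 1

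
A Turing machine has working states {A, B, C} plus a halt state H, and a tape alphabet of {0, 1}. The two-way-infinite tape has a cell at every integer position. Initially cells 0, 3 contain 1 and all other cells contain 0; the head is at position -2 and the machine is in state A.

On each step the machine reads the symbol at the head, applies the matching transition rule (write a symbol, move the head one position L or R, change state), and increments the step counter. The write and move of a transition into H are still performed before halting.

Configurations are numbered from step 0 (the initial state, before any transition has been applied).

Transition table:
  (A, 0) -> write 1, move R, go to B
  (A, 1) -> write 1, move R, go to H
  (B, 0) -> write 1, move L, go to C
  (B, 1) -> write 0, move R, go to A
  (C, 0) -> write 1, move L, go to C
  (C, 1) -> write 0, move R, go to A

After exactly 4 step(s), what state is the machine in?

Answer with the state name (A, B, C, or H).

Answer: H

Derivation:
Step 1: in state A at pos -2, read 0 -> (A,0)->write 1,move R,goto B. Now: state=B, head=-1, tape[-3..4]=01010010 (head:   ^)
Step 2: in state B at pos -1, read 0 -> (B,0)->write 1,move L,goto C. Now: state=C, head=-2, tape[-3..4]=01110010 (head:  ^)
Step 3: in state C at pos -2, read 1 -> (C,1)->write 0,move R,goto A. Now: state=A, head=-1, tape[-3..4]=00110010 (head:   ^)
Step 4: in state A at pos -1, read 1 -> (A,1)->write 1,move R,goto H. Now: state=H, head=0, tape[-3..4]=00110010 (head:    ^)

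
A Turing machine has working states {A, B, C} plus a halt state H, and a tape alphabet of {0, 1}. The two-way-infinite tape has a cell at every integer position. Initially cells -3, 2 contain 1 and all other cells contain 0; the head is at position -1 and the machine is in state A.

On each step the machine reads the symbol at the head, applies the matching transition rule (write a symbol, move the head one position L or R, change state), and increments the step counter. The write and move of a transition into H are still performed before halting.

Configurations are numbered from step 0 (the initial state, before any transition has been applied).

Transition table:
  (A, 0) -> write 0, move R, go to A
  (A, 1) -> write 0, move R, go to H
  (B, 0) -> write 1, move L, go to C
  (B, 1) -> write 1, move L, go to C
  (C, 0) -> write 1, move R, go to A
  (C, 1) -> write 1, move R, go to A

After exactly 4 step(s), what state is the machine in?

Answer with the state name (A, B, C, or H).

Answer: H

Derivation:
Step 1: in state A at pos -1, read 0 -> (A,0)->write 0,move R,goto A. Now: state=A, head=0, tape[-4..3]=01000010 (head:     ^)
Step 2: in state A at pos 0, read 0 -> (A,0)->write 0,move R,goto A. Now: state=A, head=1, tape[-4..3]=01000010 (head:      ^)
Step 3: in state A at pos 1, read 0 -> (A,0)->write 0,move R,goto A. Now: state=A, head=2, tape[-4..3]=01000010 (head:       ^)
Step 4: in state A at pos 2, read 1 -> (A,1)->write 0,move R,goto H. Now: state=H, head=3, tape[-4..4]=010000000 (head:        ^)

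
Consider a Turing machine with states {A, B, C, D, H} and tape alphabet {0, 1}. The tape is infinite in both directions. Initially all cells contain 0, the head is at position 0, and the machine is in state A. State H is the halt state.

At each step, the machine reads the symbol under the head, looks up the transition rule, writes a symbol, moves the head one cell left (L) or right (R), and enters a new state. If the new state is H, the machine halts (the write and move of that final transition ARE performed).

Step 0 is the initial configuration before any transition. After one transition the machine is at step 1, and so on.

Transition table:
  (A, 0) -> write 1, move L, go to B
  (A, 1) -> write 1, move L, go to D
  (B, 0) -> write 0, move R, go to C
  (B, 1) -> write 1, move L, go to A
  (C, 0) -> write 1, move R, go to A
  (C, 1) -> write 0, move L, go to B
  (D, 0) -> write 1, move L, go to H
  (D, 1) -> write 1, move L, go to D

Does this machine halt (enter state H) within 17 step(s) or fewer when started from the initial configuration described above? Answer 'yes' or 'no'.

Answer: yes

Derivation:
Step 1: in state A at pos 0, read 0 -> (A,0)->write 1,move L,goto B. Now: state=B, head=-1, tape[-2..1]=0010 (head:  ^)
Step 2: in state B at pos -1, read 0 -> (B,0)->write 0,move R,goto C. Now: state=C, head=0, tape[-2..1]=0010 (head:   ^)
Step 3: in state C at pos 0, read 1 -> (C,1)->write 0,move L,goto B. Now: state=B, head=-1, tape[-2..1]=0000 (head:  ^)
Step 4: in state B at pos -1, read 0 -> (B,0)->write 0,move R,goto C. Now: state=C, head=0, tape[-2..1]=0000 (head:   ^)
Step 5: in state C at pos 0, read 0 -> (C,0)->write 1,move R,goto A. Now: state=A, head=1, tape[-2..2]=00100 (head:    ^)
Step 6: in state A at pos 1, read 0 -> (A,0)->write 1,move L,goto B. Now: state=B, head=0, tape[-2..2]=00110 (head:   ^)
Step 7: in state B at pos 0, read 1 -> (B,1)->write 1,move L,goto A. Now: state=A, head=-1, tape[-2..2]=00110 (head:  ^)
Step 8: in state A at pos -1, read 0 -> (A,0)->write 1,move L,goto B. Now: state=B, head=-2, tape[-3..2]=001110 (head:  ^)
Step 9: in state B at pos -2, read 0 -> (B,0)->write 0,move R,goto C. Now: state=C, head=-1, tape[-3..2]=001110 (head:   ^)
Step 10: in state C at pos -1, read 1 -> (C,1)->write 0,move L,goto B. Now: state=B, head=-2, tape[-3..2]=000110 (head:  ^)
Step 11: in state B at pos -2, read 0 -> (B,0)->write 0,move R,goto C. Now: state=C, head=-1, tape[-3..2]=000110 (head:   ^)
Step 12: in state C at pos -1, read 0 -> (C,0)->write 1,move R,goto A. Now: state=A, head=0, tape[-3..2]=001110 (head:    ^)
Step 13: in state A at pos 0, read 1 -> (A,1)->write 1,move L,goto D. Now: state=D, head=-1, tape[-3..2]=001110 (head:   ^)
Step 14: in state D at pos -1, read 1 -> (D,1)->write 1,move L,goto D. Now: state=D, head=-2, tape[-3..2]=001110 (head:  ^)
Step 15: in state D at pos -2, read 0 -> (D,0)->write 1,move L,goto H. Now: state=H, head=-3, tape[-4..2]=0011110 (head:  ^)
State H reached at step 15; 15 <= 17 -> yes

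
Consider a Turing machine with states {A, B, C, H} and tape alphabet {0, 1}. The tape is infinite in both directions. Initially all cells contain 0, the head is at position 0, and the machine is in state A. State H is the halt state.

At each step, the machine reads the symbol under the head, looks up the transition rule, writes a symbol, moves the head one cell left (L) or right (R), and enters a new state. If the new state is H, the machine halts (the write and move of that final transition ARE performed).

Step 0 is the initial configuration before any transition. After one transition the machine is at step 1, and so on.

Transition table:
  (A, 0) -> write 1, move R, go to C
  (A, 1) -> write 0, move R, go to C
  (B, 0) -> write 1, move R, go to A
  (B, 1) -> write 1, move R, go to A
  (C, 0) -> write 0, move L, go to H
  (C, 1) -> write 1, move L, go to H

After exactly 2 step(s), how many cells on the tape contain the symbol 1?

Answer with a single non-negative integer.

Step 1: in state A at pos 0, read 0 -> (A,0)->write 1,move R,goto C. Now: state=C, head=1, tape[-1..2]=0100 (head:   ^)
Step 2: in state C at pos 1, read 0 -> (C,0)->write 0,move L,goto H. Now: state=H, head=0, tape[-1..2]=0100 (head:  ^)
Cells containing 1 after step 2: {0} -> 1 cell(s)

Answer: 1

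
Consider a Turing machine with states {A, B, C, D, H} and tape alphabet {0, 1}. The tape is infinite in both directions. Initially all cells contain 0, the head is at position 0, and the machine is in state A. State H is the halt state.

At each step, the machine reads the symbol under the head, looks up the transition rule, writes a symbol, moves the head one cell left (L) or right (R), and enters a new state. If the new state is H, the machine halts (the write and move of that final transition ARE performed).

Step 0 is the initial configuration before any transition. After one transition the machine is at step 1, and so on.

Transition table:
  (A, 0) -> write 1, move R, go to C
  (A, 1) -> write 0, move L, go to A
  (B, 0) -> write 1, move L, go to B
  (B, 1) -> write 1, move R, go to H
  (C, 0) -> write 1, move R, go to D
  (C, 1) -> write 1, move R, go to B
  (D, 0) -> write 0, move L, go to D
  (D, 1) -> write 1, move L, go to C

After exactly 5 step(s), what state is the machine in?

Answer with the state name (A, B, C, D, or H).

Step 1: in state A at pos 0, read 0 -> (A,0)->write 1,move R,goto C. Now: state=C, head=1, tape[-1..2]=0100 (head:   ^)
Step 2: in state C at pos 1, read 0 -> (C,0)->write 1,move R,goto D. Now: state=D, head=2, tape[-1..3]=01100 (head:    ^)
Step 3: in state D at pos 2, read 0 -> (D,0)->write 0,move L,goto D. Now: state=D, head=1, tape[-1..3]=01100 (head:   ^)
Step 4: in state D at pos 1, read 1 -> (D,1)->write 1,move L,goto C. Now: state=C, head=0, tape[-1..3]=01100 (head:  ^)
Step 5: in state C at pos 0, read 1 -> (C,1)->write 1,move R,goto B. Now: state=B, head=1, tape[-1..3]=01100 (head:   ^)

Answer: B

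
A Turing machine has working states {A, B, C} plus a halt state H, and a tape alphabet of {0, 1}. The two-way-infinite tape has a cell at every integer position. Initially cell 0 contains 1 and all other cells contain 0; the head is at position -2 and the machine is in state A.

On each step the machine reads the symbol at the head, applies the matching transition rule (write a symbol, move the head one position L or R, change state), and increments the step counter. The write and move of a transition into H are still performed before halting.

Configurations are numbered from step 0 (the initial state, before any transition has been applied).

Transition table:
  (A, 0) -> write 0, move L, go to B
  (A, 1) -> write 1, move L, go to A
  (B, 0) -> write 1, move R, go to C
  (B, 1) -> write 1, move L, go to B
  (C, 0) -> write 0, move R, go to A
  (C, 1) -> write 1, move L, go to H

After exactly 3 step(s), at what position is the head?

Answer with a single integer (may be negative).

Step 1: in state A at pos -2, read 0 -> (A,0)->write 0,move L,goto B. Now: state=B, head=-3, tape[-4..1]=000010 (head:  ^)
Step 2: in state B at pos -3, read 0 -> (B,0)->write 1,move R,goto C. Now: state=C, head=-2, tape[-4..1]=010010 (head:   ^)
Step 3: in state C at pos -2, read 0 -> (C,0)->write 0,move R,goto A. Now: state=A, head=-1, tape[-4..1]=010010 (head:    ^)

Answer: -1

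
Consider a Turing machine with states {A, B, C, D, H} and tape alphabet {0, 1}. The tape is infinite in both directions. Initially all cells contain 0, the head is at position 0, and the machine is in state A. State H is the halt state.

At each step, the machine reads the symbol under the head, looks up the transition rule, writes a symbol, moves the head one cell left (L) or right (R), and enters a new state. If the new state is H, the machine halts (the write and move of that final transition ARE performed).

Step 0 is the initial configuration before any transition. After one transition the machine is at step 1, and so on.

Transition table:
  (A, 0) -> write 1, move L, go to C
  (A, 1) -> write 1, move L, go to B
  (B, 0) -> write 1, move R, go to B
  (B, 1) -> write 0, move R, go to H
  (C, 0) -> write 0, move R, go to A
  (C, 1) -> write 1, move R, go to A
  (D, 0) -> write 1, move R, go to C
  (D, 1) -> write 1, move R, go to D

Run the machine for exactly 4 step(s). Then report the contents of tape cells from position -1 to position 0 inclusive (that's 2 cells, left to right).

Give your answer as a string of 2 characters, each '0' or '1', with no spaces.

Answer: 11

Derivation:
Step 1: in state A at pos 0, read 0 -> (A,0)->write 1,move L,goto C. Now: state=C, head=-1, tape[-2..1]=0010 (head:  ^)
Step 2: in state C at pos -1, read 0 -> (C,0)->write 0,move R,goto A. Now: state=A, head=0, tape[-2..1]=0010 (head:   ^)
Step 3: in state A at pos 0, read 1 -> (A,1)->write 1,move L,goto B. Now: state=B, head=-1, tape[-2..1]=0010 (head:  ^)
Step 4: in state B at pos -1, read 0 -> (B,0)->write 1,move R,goto B. Now: state=B, head=0, tape[-2..1]=0110 (head:   ^)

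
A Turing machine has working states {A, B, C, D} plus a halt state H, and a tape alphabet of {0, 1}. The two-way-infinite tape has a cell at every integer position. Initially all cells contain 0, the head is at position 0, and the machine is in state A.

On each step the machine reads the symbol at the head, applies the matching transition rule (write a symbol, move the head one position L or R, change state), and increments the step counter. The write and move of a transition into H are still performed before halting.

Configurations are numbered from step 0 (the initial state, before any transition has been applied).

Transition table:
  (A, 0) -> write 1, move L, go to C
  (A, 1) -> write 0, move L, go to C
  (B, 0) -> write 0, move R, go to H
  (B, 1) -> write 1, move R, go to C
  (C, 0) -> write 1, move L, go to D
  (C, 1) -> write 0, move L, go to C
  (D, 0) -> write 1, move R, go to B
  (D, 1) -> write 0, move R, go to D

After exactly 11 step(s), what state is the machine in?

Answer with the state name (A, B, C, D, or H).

Answer: D

Derivation:
Step 1: in state A at pos 0, read 0 -> (A,0)->write 1,move L,goto C. Now: state=C, head=-1, tape[-2..1]=0010 (head:  ^)
Step 2: in state C at pos -1, read 0 -> (C,0)->write 1,move L,goto D. Now: state=D, head=-2, tape[-3..1]=00110 (head:  ^)
Step 3: in state D at pos -2, read 0 -> (D,0)->write 1,move R,goto B. Now: state=B, head=-1, tape[-3..1]=01110 (head:   ^)
Step 4: in state B at pos -1, read 1 -> (B,1)->write 1,move R,goto C. Now: state=C, head=0, tape[-3..1]=01110 (head:    ^)
Step 5: in state C at pos 0, read 1 -> (C,1)->write 0,move L,goto C. Now: state=C, head=-1, tape[-3..1]=01100 (head:   ^)
Step 6: in state C at pos -1, read 1 -> (C,1)->write 0,move L,goto C. Now: state=C, head=-2, tape[-3..1]=01000 (head:  ^)
Step 7: in state C at pos -2, read 1 -> (C,1)->write 0,move L,goto C. Now: state=C, head=-3, tape[-4..1]=000000 (head:  ^)
Step 8: in state C at pos -3, read 0 -> (C,0)->write 1,move L,goto D. Now: state=D, head=-4, tape[-5..1]=0010000 (head:  ^)
Step 9: in state D at pos -4, read 0 -> (D,0)->write 1,move R,goto B. Now: state=B, head=-3, tape[-5..1]=0110000 (head:   ^)
Step 10: in state B at pos -3, read 1 -> (B,1)->write 1,move R,goto C. Now: state=C, head=-2, tape[-5..1]=0110000 (head:    ^)
Step 11: in state C at pos -2, read 0 -> (C,0)->write 1,move L,goto D. Now: state=D, head=-3, tape[-5..1]=0111000 (head:   ^)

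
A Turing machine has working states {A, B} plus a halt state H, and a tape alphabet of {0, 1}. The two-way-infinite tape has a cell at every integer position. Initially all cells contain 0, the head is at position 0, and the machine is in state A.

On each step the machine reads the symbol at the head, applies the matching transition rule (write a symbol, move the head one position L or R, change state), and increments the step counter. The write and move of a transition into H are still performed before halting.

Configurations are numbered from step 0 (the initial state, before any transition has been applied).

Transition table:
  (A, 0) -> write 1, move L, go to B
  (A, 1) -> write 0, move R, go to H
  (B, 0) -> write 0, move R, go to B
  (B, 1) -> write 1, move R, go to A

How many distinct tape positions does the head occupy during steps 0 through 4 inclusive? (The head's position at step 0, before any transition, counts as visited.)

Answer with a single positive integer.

Answer: 3

Derivation:
Step 1: in state A at pos 0, read 0 -> (A,0)->write 1,move L,goto B. Now: state=B, head=-1, tape[-2..1]=0010 (head:  ^)
Step 2: in state B at pos -1, read 0 -> (B,0)->write 0,move R,goto B. Now: state=B, head=0, tape[-2..1]=0010 (head:   ^)
Step 3: in state B at pos 0, read 1 -> (B,1)->write 1,move R,goto A. Now: state=A, head=1, tape[-2..2]=00100 (head:    ^)
Step 4: in state A at pos 1, read 0 -> (A,0)->write 1,move L,goto B. Now: state=B, head=0, tape[-2..2]=00110 (head:   ^)
Head positions at steps 0..4: starting at 0, distinct positions visited = {-1, 0, 1} -> 3 position(s)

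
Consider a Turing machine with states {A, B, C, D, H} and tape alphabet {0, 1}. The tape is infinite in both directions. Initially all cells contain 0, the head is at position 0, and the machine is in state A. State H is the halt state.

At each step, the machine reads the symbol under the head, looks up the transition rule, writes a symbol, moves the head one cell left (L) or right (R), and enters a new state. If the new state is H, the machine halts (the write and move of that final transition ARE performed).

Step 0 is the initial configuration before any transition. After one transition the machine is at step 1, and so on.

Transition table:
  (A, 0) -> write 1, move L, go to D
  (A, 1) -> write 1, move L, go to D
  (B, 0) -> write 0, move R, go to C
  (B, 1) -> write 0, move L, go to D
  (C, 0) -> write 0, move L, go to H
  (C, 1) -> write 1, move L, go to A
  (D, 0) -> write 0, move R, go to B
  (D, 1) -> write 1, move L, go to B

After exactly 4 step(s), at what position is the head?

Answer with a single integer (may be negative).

Step 1: in state A at pos 0, read 0 -> (A,0)->write 1,move L,goto D. Now: state=D, head=-1, tape[-2..1]=0010 (head:  ^)
Step 2: in state D at pos -1, read 0 -> (D,0)->write 0,move R,goto B. Now: state=B, head=0, tape[-2..1]=0010 (head:   ^)
Step 3: in state B at pos 0, read 1 -> (B,1)->write 0,move L,goto D. Now: state=D, head=-1, tape[-2..1]=0000 (head:  ^)
Step 4: in state D at pos -1, read 0 -> (D,0)->write 0,move R,goto B. Now: state=B, head=0, tape[-2..1]=0000 (head:   ^)

Answer: 0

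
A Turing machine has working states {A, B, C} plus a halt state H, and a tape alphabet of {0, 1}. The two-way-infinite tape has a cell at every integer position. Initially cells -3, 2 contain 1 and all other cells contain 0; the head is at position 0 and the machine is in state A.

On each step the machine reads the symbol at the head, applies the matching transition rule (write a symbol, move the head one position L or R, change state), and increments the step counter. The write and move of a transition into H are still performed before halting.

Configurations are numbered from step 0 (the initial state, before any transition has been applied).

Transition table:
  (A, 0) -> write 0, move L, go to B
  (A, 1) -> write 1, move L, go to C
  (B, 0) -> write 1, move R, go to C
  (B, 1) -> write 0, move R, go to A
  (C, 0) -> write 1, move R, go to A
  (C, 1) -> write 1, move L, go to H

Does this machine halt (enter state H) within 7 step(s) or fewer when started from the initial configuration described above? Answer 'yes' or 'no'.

Step 1: in state A at pos 0, read 0 -> (A,0)->write 0,move L,goto B. Now: state=B, head=-1, tape[-4..3]=01000010 (head:    ^)
Step 2: in state B at pos -1, read 0 -> (B,0)->write 1,move R,goto C. Now: state=C, head=0, tape[-4..3]=01010010 (head:     ^)
Step 3: in state C at pos 0, read 0 -> (C,0)->write 1,move R,goto A. Now: state=A, head=1, tape[-4..3]=01011010 (head:      ^)
Step 4: in state A at pos 1, read 0 -> (A,0)->write 0,move L,goto B. Now: state=B, head=0, tape[-4..3]=01011010 (head:     ^)
Step 5: in state B at pos 0, read 1 -> (B,1)->write 0,move R,goto A. Now: state=A, head=1, tape[-4..3]=01010010 (head:      ^)
Step 6: in state A at pos 1, read 0 -> (A,0)->write 0,move L,goto B. Now: state=B, head=0, tape[-4..3]=01010010 (head:     ^)
Step 7: in state B at pos 0, read 0 -> (B,0)->write 1,move R,goto C. Now: state=C, head=1, tape[-4..3]=01011010 (head:      ^)
After 7 step(s): state = C (not H) -> not halted within 7 -> no

Answer: no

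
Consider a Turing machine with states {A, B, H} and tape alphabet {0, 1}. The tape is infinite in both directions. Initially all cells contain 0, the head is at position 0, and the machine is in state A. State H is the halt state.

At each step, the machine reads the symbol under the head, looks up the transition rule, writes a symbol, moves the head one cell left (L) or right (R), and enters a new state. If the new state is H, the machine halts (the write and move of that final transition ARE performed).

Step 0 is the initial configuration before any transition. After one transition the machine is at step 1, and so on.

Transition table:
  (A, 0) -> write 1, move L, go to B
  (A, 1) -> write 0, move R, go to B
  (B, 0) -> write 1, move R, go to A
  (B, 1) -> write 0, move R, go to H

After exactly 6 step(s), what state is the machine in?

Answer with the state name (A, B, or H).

Step 1: in state A at pos 0, read 0 -> (A,0)->write 1,move L,goto B. Now: state=B, head=-1, tape[-2..1]=0010 (head:  ^)
Step 2: in state B at pos -1, read 0 -> (B,0)->write 1,move R,goto A. Now: state=A, head=0, tape[-2..1]=0110 (head:   ^)
Step 3: in state A at pos 0, read 1 -> (A,1)->write 0,move R,goto B. Now: state=B, head=1, tape[-2..2]=01000 (head:    ^)
Step 4: in state B at pos 1, read 0 -> (B,0)->write 1,move R,goto A. Now: state=A, head=2, tape[-2..3]=010100 (head:     ^)
Step 5: in state A at pos 2, read 0 -> (A,0)->write 1,move L,goto B. Now: state=B, head=1, tape[-2..3]=010110 (head:    ^)
Step 6: in state B at pos 1, read 1 -> (B,1)->write 0,move R,goto H. Now: state=H, head=2, tape[-2..3]=010010 (head:     ^)

Answer: H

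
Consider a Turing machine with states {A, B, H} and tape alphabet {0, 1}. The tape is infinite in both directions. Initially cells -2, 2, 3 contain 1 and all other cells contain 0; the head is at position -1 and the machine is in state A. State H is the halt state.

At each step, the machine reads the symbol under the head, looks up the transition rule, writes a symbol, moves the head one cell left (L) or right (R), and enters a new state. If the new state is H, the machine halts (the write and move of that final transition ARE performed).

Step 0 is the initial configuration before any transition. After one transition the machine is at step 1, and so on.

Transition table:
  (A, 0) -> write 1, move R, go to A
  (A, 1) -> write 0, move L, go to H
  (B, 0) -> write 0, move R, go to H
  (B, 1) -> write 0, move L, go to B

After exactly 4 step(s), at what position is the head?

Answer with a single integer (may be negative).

Answer: 1

Derivation:
Step 1: in state A at pos -1, read 0 -> (A,0)->write 1,move R,goto A. Now: state=A, head=0, tape[-3..4]=01100110 (head:    ^)
Step 2: in state A at pos 0, read 0 -> (A,0)->write 1,move R,goto A. Now: state=A, head=1, tape[-3..4]=01110110 (head:     ^)
Step 3: in state A at pos 1, read 0 -> (A,0)->write 1,move R,goto A. Now: state=A, head=2, tape[-3..4]=01111110 (head:      ^)
Step 4: in state A at pos 2, read 1 -> (A,1)->write 0,move L,goto H. Now: state=H, head=1, tape[-3..4]=01111010 (head:     ^)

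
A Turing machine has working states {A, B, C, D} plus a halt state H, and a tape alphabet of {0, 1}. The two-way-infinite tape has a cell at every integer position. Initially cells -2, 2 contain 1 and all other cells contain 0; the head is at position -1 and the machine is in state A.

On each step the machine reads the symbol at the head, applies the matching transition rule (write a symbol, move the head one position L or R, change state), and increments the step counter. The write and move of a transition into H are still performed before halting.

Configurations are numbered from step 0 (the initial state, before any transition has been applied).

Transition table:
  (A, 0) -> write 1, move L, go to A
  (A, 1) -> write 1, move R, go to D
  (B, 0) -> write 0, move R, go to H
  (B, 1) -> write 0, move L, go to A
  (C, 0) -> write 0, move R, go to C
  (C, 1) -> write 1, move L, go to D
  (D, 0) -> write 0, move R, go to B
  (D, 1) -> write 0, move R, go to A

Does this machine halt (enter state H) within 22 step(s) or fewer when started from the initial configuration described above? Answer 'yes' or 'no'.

Answer: yes

Derivation:
Step 1: in state A at pos -1, read 0 -> (A,0)->write 1,move L,goto A. Now: state=A, head=-2, tape[-3..3]=0110010 (head:  ^)
Step 2: in state A at pos -2, read 1 -> (A,1)->write 1,move R,goto D. Now: state=D, head=-1, tape[-3..3]=0110010 (head:   ^)
Step 3: in state D at pos -1, read 1 -> (D,1)->write 0,move R,goto A. Now: state=A, head=0, tape[-3..3]=0100010 (head:    ^)
Step 4: in state A at pos 0, read 0 -> (A,0)->write 1,move L,goto A. Now: state=A, head=-1, tape[-3..3]=0101010 (head:   ^)
Step 5: in state A at pos -1, read 0 -> (A,0)->write 1,move L,goto A. Now: state=A, head=-2, tape[-3..3]=0111010 (head:  ^)
Step 6: in state A at pos -2, read 1 -> (A,1)->write 1,move R,goto D. Now: state=D, head=-1, tape[-3..3]=0111010 (head:   ^)
Step 7: in state D at pos -1, read 1 -> (D,1)->write 0,move R,goto A. Now: state=A, head=0, tape[-3..3]=0101010 (head:    ^)
Step 8: in state A at pos 0, read 1 -> (A,1)->write 1,move R,goto D. Now: state=D, head=1, tape[-3..3]=0101010 (head:     ^)
Step 9: in state D at pos 1, read 0 -> (D,0)->write 0,move R,goto B. Now: state=B, head=2, tape[-3..3]=0101010 (head:      ^)
Step 10: in state B at pos 2, read 1 -> (B,1)->write 0,move L,goto A. Now: state=A, head=1, tape[-3..3]=0101000 (head:     ^)
Step 11: in state A at pos 1, read 0 -> (A,0)->write 1,move L,goto A. Now: state=A, head=0, tape[-3..3]=0101100 (head:    ^)
Step 12: in state A at pos 0, read 1 -> (A,1)->write 1,move R,goto D. Now: state=D, head=1, tape[-3..3]=0101100 (head:     ^)
Step 13: in state D at pos 1, read 1 -> (D,1)->write 0,move R,goto A. Now: state=A, head=2, tape[-3..3]=0101000 (head:      ^)
Step 14: in state A at pos 2, read 0 -> (A,0)->write 1,move L,goto A. Now: state=A, head=1, tape[-3..3]=0101010 (head:     ^)
Step 15: in state A at pos 1, read 0 -> (A,0)->write 1,move L,goto A. Now: state=A, head=0, tape[-3..3]=0101110 (head:    ^)
Step 16: in state A at pos 0, read 1 -> (A,1)->write 1,move R,goto D. Now: state=D, head=1, tape[-3..3]=0101110 (head:     ^)
Step 17: in state D at pos 1, read 1 -> (D,1)->write 0,move R,goto A. Now: state=A, head=2, tape[-3..3]=0101010 (head:      ^)
Step 18: in state A at pos 2, read 1 -> (A,1)->write 1,move R,goto D. Now: state=D, head=3, tape[-3..4]=01010100 (head:       ^)
Step 19: in state D at pos 3, read 0 -> (D,0)->write 0,move R,goto B. Now: state=B, head=4, tape[-3..5]=010101000 (head:        ^)
Step 20: in state B at pos 4, read 0 -> (B,0)->write 0,move R,goto H. Now: state=H, head=5, tape[-3..6]=0101010000 (head:         ^)
State H reached at step 20; 20 <= 22 -> yes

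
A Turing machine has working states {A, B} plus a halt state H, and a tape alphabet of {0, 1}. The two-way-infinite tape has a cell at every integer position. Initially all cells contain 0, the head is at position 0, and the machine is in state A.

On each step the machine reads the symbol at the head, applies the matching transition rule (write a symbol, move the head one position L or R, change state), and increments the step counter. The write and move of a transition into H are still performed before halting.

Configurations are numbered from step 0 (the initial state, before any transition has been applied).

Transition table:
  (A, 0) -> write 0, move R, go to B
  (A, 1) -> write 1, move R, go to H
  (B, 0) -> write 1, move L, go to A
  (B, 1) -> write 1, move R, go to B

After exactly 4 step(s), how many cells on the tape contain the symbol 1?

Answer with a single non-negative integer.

Step 1: in state A at pos 0, read 0 -> (A,0)->write 0,move R,goto B. Now: state=B, head=1, tape[-1..2]=0000 (head:   ^)
Step 2: in state B at pos 1, read 0 -> (B,0)->write 1,move L,goto A. Now: state=A, head=0, tape[-1..2]=0010 (head:  ^)
Step 3: in state A at pos 0, read 0 -> (A,0)->write 0,move R,goto B. Now: state=B, head=1, tape[-1..2]=0010 (head:   ^)
Step 4: in state B at pos 1, read 1 -> (B,1)->write 1,move R,goto B. Now: state=B, head=2, tape[-1..3]=00100 (head:    ^)
Cells containing 1 after step 4: {1} -> 1 cell(s)

Answer: 1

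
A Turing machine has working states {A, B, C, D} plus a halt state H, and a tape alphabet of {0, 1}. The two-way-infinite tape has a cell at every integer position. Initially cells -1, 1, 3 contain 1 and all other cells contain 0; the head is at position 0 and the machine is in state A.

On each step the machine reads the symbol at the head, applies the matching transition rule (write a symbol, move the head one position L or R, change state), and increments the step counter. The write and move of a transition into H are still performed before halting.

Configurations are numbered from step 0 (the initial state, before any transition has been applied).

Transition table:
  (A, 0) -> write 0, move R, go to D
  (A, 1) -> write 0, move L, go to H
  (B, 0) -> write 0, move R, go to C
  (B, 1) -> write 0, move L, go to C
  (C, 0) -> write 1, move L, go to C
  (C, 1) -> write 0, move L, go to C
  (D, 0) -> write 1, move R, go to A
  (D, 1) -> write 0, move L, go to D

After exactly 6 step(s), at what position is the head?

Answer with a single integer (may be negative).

Answer: 2

Derivation:
Step 1: in state A at pos 0, read 0 -> (A,0)->write 0,move R,goto D. Now: state=D, head=1, tape[-2..4]=0101010 (head:    ^)
Step 2: in state D at pos 1, read 1 -> (D,1)->write 0,move L,goto D. Now: state=D, head=0, tape[-2..4]=0100010 (head:   ^)
Step 3: in state D at pos 0, read 0 -> (D,0)->write 1,move R,goto A. Now: state=A, head=1, tape[-2..4]=0110010 (head:    ^)
Step 4: in state A at pos 1, read 0 -> (A,0)->write 0,move R,goto D. Now: state=D, head=2, tape[-2..4]=0110010 (head:     ^)
Step 5: in state D at pos 2, read 0 -> (D,0)->write 1,move R,goto A. Now: state=A, head=3, tape[-2..4]=0110110 (head:      ^)
Step 6: in state A at pos 3, read 1 -> (A,1)->write 0,move L,goto H. Now: state=H, head=2, tape[-2..4]=0110100 (head:     ^)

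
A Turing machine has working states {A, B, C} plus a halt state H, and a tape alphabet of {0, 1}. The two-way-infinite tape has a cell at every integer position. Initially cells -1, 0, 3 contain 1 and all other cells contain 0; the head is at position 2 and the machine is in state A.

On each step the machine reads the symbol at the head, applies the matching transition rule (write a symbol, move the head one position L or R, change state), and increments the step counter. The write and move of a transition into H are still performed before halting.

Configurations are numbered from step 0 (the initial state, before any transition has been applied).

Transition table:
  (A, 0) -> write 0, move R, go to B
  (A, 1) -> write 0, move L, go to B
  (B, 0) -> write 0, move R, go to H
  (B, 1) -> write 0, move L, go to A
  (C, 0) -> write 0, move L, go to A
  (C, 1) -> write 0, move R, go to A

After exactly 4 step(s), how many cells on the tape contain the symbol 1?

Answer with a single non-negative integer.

Answer: 2

Derivation:
Step 1: in state A at pos 2, read 0 -> (A,0)->write 0,move R,goto B. Now: state=B, head=3, tape[-2..4]=0110010 (head:      ^)
Step 2: in state B at pos 3, read 1 -> (B,1)->write 0,move L,goto A. Now: state=A, head=2, tape[-2..4]=0110000 (head:     ^)
Step 3: in state A at pos 2, read 0 -> (A,0)->write 0,move R,goto B. Now: state=B, head=3, tape[-2..4]=0110000 (head:      ^)
Step 4: in state B at pos 3, read 0 -> (B,0)->write 0,move R,goto H. Now: state=H, head=4, tape[-2..5]=01100000 (head:       ^)
Cells containing 1 after step 4: {-1, 0} -> 2 cell(s)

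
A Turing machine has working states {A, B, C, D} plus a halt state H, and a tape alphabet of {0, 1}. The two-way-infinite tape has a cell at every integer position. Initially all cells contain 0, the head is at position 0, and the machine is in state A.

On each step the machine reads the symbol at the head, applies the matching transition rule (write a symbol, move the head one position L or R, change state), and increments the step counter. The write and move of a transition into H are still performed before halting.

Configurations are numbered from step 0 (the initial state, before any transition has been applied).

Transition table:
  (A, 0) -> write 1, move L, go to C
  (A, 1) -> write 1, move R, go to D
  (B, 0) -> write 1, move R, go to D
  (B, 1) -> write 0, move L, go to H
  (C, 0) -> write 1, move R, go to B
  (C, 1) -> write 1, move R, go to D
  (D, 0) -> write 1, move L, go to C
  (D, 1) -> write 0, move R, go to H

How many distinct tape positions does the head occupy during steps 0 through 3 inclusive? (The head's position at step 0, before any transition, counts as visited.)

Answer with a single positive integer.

Answer: 2

Derivation:
Step 1: in state A at pos 0, read 0 -> (A,0)->write 1,move L,goto C. Now: state=C, head=-1, tape[-2..1]=0010 (head:  ^)
Step 2: in state C at pos -1, read 0 -> (C,0)->write 1,move R,goto B. Now: state=B, head=0, tape[-2..1]=0110 (head:   ^)
Step 3: in state B at pos 0, read 1 -> (B,1)->write 0,move L,goto H. Now: state=H, head=-1, tape[-2..1]=0100 (head:  ^)
Head positions at steps 0..3: starting at 0, distinct positions visited = {-1, 0} -> 2 position(s)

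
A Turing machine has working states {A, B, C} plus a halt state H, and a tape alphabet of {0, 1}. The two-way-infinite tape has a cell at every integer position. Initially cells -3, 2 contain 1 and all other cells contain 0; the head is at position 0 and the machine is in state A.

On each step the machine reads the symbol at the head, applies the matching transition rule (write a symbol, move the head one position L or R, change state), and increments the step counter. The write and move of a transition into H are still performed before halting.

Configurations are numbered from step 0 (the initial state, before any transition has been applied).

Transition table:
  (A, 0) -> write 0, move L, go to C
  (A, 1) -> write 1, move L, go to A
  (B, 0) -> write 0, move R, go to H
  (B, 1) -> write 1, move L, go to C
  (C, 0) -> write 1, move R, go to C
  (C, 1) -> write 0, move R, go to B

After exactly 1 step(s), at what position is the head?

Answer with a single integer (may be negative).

Step 1: in state A at pos 0, read 0 -> (A,0)->write 0,move L,goto C. Now: state=C, head=-1, tape[-4..3]=01000010 (head:    ^)

Answer: -1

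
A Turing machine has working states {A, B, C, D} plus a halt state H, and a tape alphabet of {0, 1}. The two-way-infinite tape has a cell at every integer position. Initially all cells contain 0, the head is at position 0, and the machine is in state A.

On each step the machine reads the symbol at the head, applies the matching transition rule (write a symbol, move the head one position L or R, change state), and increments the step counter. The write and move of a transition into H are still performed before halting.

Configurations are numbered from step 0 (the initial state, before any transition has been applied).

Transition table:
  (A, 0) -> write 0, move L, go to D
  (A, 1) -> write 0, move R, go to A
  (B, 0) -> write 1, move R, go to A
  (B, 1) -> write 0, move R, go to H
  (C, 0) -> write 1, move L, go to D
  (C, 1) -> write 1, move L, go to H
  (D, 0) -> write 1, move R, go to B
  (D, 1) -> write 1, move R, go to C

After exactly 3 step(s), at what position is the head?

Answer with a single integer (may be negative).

Answer: 1

Derivation:
Step 1: in state A at pos 0, read 0 -> (A,0)->write 0,move L,goto D. Now: state=D, head=-1, tape[-2..1]=0000 (head:  ^)
Step 2: in state D at pos -1, read 0 -> (D,0)->write 1,move R,goto B. Now: state=B, head=0, tape[-2..1]=0100 (head:   ^)
Step 3: in state B at pos 0, read 0 -> (B,0)->write 1,move R,goto A. Now: state=A, head=1, tape[-2..2]=01100 (head:    ^)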